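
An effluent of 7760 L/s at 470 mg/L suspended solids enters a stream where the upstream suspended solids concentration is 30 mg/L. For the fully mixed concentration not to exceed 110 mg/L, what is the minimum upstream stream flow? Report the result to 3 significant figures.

34900 L/s

Set C_mix = 110: (Q·30.00 + 7760·470.0) / (Q + 7760) = 110
→ Q = 7760·(470.0 − 110)/(110 − 30.00) = 34920 L/s.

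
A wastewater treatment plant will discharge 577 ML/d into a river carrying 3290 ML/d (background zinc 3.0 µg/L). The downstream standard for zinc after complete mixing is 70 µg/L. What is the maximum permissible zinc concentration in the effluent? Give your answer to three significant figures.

At the limit, (Qr·Cr + Qe·Cₑ)/(Qr + Qe) = 70:
Cₑ = (3867·70 − 3290·3.000) / 577.0 = 452.0 µg/L.

452 µg/L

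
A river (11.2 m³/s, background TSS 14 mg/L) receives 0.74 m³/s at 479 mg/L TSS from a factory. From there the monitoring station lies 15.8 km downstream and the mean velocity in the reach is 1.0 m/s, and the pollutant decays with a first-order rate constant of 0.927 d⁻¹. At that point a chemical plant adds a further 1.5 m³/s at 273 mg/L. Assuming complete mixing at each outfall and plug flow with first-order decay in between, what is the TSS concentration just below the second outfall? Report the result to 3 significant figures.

62.6 mg/L

Flow-weighted average: C = (11.20·14.00 + 0.7400·479.0) / 11.94 = 511.3/11.94 = 42.82 mg/L; combined flow 11.94 m³/s.
Travel time t = 15.8·1000 / 1.0 = 15800 s = 4.389 h.
Applying C = C₀e^(−kt): 42.82 × 0.8441 = 36.14 mg/L.
Second outfall: C = (11.94·36.14 + 1.500·273.0)/13.44 = 62.58 mg/L.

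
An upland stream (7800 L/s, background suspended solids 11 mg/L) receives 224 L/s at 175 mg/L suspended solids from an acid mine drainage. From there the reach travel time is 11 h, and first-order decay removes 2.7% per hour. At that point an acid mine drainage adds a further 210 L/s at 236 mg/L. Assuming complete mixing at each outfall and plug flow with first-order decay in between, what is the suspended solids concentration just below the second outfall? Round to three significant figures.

17.3 mg/L

Conservation of mass: C = (7800·11.00 + 224.0·175.0) / 8024 = 125000/8024 = 15.58 mg/L; combined flow 8024 L/s.
2.7%/h lost → k = −ln(1 − 0.027) = 0.02737 h⁻¹.
After decay, C = 15.58 × e^(−kt) = 15.58 × 0.7400 = 11.53 mg/L.
Second outfall: C = (8024·11.53 + 210.0·236.0)/8234 = 17.25 mg/L.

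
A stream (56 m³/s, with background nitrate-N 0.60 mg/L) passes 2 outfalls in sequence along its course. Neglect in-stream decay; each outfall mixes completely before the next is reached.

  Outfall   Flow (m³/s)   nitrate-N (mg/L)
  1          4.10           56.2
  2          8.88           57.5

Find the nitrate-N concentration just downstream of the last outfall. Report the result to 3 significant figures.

11.2 mg/L

After outfall 1: Q = 56.00 + 4.100 = 60.10 m³/s; C = (56.00·0.6000 + 4.100·56.20)/60.10 = 4.393 mg/L.
After outfall 2: Q = 60.10 + 8.880 = 68.98 m³/s; C = (60.10·4.393 + 8.880·57.50)/68.98 = 11.23 mg/L.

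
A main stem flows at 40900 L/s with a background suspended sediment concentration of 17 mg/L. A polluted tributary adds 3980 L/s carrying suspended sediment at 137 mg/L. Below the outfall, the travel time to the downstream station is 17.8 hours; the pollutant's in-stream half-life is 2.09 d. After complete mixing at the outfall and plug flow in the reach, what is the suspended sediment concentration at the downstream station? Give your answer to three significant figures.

21.6 mg/L

Flow-weighted average: C = (40900·17.00 + 3980·137.0) / 44880 = 1241000/44880 = 27.64 mg/L.
Half-life 2.09 d → k = ln 2 / 2.09 = 0.3316 d⁻¹.
Decay over the reach: 27.64·exp(−kt) = 27.64·0.7819 = 21.61 mg/L.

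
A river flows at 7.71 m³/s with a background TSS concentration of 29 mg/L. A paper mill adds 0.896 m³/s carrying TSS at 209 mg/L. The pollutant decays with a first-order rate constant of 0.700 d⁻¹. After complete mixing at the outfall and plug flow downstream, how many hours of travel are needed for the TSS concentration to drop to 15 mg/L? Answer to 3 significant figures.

After mixing, C = (7.710·29.00 + 0.8960·209.0) / 8.606 = 410.9/8.606 = 47.74 mg/L.
47.74·exp(−k·t) = 15 → t = ln(47.74/15)/k = 142900 s = 39.69 h.

39.7 h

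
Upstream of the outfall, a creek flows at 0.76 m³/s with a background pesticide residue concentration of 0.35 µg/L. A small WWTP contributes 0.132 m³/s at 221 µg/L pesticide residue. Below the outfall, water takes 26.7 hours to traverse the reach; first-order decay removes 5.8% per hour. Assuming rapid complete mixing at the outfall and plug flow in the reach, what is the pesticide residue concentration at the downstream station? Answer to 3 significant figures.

Conservation of mass: C = (0.7600·0.3500 + 0.1320·221.0) / 0.8920 = 29.44/0.8920 = 33.00 µg/L.
5.8%/h lost → k = −ln(1 − 0.058) = 0.05975 h⁻¹.
After decay, C = 33.00 × e^(−kt) = 33.00 × 0.2028 = 6.694 µg/L.

6.69 µg/L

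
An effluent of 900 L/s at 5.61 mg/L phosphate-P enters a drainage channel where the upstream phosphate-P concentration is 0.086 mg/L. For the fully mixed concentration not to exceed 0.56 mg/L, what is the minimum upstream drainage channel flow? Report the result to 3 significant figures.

9590 L/s

Set C_mix = 0.56: (Q·0.08600 + 900.0·5.610) / (Q + 900.0) = 0.56
→ Q = 900.0·(5.610 − 0.56)/(0.56 − 0.08600) = 9589 L/s.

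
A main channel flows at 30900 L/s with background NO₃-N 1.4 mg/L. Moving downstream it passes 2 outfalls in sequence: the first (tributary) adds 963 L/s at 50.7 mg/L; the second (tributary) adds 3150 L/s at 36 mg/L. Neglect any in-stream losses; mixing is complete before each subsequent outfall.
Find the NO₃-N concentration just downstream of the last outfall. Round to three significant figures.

After outfall 1: Q = 30900 + 963.0 = 31860 L/s; C = (30900·1.400 + 963.0·50.70)/31860 = 2.890 mg/L.
After outfall 2: Q = 31860 + 3150 = 35010 L/s; C = (31860·2.890 + 3150·36.00)/35010 = 5.869 mg/L.

5.87 mg/L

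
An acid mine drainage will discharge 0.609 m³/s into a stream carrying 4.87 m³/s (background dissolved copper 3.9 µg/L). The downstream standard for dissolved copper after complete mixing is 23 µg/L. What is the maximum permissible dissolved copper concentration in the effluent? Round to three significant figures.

176 µg/L

At the limit, (Qr·Cr + Qe·Cₑ)/(Qr + Qe) = 23:
Cₑ = (5.479·23 − 4.870·3.900) / 0.6090 = 175.7 µg/L.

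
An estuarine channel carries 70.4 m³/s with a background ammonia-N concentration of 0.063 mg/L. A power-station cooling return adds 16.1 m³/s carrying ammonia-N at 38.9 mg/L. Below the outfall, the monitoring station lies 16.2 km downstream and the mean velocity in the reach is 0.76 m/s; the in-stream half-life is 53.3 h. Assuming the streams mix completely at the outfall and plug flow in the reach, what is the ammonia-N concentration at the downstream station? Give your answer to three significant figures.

Mass balance: C = (70.40·0.06300 + 16.10·38.90) / 86.50 = 630.7/86.50 = 7.292 mg/L.
Travel time t = 16.2·1000 / 0.76 = 21320 s = 5.921 h.
Half-life 53.3 h → k = ln 2 / 53.3 = 0.01300 h⁻¹ = 0.3121 d⁻¹.
Applying C = C₀e^(−kt): 7.292 × 0.9259 = 6.751 mg/L.

6.75 mg/L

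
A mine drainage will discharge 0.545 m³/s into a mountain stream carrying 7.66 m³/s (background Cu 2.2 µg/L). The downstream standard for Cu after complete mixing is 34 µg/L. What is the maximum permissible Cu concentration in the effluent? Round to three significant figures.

At the limit, (Qr·Cr + Qe·Cₑ)/(Qr + Qe) = 34:
Cₑ = (8.205·34 − 7.660·2.200) / 0.5450 = 481.0 µg/L.

481 µg/L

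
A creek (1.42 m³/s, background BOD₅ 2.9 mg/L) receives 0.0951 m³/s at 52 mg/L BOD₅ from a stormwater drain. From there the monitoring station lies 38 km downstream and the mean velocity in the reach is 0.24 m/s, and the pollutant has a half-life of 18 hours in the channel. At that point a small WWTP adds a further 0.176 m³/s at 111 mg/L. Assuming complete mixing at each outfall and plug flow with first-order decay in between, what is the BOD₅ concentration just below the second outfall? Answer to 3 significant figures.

12.5 mg/L

After mixing, C = (1.420·2.900 + 0.09510·52.00) / 1.515 = 9.063/1.515 = 5.982 mg/L; combined flow 1.515 m³/s.
Travel time t = 38·1000 / 0.24 = 158300 s = 43.98 h.
Half-life 18 h → k = ln 2 / 18 = 0.03851 h⁻¹ = 0.9242 d⁻¹.
Decay over the reach: 5.982·exp(−kt) = 5.982·0.1838 = 1.100 mg/L.
At the second outfall, C = (1.515·1.100 + 0.1760·111.0) / (1.515 + 0.1760) = 12.54 mg/L.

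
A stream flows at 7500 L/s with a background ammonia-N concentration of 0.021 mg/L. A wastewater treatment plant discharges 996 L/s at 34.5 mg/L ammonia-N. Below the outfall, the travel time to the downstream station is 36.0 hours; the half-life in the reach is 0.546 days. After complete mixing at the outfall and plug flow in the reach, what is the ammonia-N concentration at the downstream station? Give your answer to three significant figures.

Mixed concentration C = ΣQC/ΣQ = (7500·0.02100 + 996.0·34.50) / 8496 = 34520/8496 = 4.063 mg/L.
Half-life 0.546 d → k = ln 2 / 0.546 = 1.270 d⁻¹.
First-order decay: C = 4.063·exp(−k·t) = 4.063·0.1489 = 0.6051 mg/L.

0.605 mg/L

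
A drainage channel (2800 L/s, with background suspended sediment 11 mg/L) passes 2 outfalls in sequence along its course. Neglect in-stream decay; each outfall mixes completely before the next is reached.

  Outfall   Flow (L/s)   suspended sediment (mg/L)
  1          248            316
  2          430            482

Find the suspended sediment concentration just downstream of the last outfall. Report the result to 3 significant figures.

After outfall 1: Q = 2800 + 248.0 = 3048 L/s; C = (2800·11.00 + 248.0·316.0)/3048 = 35.82 mg/L.
After outfall 2: Q = 3048 + 430.0 = 3478 L/s; C = (3048·35.82 + 430.0·482.0)/3478 = 90.98 mg/L.

91.0 mg/L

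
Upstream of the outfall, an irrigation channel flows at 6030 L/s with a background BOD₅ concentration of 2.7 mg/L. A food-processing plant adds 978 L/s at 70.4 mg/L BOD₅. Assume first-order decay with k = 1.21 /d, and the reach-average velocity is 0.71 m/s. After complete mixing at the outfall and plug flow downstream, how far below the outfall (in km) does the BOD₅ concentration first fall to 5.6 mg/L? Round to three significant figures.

Conservation of mass: C = (6030·2.700 + 978.0·70.40) / 7008 = 85130/7008 = 12.15 mg/L.
Set 12.15·exp(−k·t) = 5.6 → t = ln(12.15/5.6)/k = 55300 s = 15.36 h.
Distance = v·t = 0.71·55300 = 39260 m = 39.26 km.

39.3 km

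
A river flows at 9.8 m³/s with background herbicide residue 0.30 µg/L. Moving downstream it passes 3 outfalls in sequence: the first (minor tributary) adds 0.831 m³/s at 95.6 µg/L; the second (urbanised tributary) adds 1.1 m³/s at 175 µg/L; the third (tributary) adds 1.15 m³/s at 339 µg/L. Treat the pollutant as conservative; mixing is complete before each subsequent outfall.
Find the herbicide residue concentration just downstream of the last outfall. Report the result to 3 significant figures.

51.6 µg/L

Outfall 1: combined Q = 10.63 m³/s; C = (9.800·0.3000 + 0.8310·95.60)/10.63 = 7.749 µg/L.
Outfall 2: combined Q = 11.73 m³/s; C = (10.63·7.749 + 1.100·175.0)/11.73 = 23.43 µg/L.
Outfall 3: combined Q = 12.88 m³/s; C = (11.73·23.43 + 1.150·339.0)/12.88 = 51.61 µg/L.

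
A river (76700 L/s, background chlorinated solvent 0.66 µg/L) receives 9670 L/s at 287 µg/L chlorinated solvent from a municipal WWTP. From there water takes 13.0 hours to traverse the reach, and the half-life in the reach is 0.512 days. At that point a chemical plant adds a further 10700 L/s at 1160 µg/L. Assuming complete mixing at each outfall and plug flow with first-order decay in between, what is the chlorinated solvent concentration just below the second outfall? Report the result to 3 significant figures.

After mixing, C = (76700·0.6600 + 9670·287.0) / 86370 = 2826000/86370 = 32.72 µg/L; combined flow 86370 L/s.
Half-life 0.512 d → k = ln 2 / 0.512 = 1.354 d⁻¹.
Applying C = C₀e^(−kt): 32.72 × 0.4803 = 15.72 µg/L.
At the second outfall, C = (86370·15.72 + 10700·1160) / (86370 + 10700) = 141.8 µg/L.

142 µg/L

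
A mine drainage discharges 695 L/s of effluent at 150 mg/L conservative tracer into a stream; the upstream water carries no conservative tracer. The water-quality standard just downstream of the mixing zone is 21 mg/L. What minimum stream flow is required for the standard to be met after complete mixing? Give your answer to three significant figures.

Set C_mix = 21: (Q·0 + 695.0·150.0) / (Q + 695.0) = 21
→ Q = 695.0·(150.0 − 21)/(21 − 0) = 4269 L/s.

4270 L/s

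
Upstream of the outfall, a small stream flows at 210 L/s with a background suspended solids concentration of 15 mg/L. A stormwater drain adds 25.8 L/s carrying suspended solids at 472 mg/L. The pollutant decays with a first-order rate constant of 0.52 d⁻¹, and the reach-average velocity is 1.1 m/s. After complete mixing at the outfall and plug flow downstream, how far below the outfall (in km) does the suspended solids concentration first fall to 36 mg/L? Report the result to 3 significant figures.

After mixing, C = (210.0·15.00 + 25.80·472.0) / 235.8 = 15330/235.8 = 65.00 mg/L.
Set 65.00·exp(−k·t) = 36 → t = ln(65.00/36)/k = 98180 s = 27.27 h.
Distance = v·t = 1.1·98180 = 108000 m = 108.0 km.

108 km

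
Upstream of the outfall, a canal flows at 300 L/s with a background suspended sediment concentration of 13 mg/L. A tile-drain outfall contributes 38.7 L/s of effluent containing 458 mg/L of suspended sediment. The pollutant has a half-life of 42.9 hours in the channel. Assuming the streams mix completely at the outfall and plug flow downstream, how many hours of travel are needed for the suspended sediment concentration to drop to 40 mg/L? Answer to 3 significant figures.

Conservation of mass: C = (300.0·13.00 + 38.70·458.0) / 338.7 = 21620/338.7 = 63.85 mg/L.
Half-life 42.9 h → k = ln 2 / 42.9 = 0.01616 h⁻¹ = 0.3878 d⁻¹.
63.85·exp(−k·t) = 40 → t = ln(63.85/40)/k = 104200 s = 28.94 h.

28.9 h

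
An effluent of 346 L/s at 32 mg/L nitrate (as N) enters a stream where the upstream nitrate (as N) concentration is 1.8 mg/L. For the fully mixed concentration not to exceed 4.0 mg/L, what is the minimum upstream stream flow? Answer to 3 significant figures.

4400 L/s

Set C_mix = 4.0: (Q·1.800 + 346.0·32.00) / (Q + 346.0) = 4.0
→ Q = 346.0·(32.00 − 4.0)/(4.0 − 1.800) = 4404 L/s.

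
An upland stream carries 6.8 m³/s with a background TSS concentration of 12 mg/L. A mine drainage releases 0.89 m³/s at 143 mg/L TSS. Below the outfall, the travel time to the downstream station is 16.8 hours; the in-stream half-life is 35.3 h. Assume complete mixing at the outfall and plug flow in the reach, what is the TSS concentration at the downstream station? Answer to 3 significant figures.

19.5 mg/L

Flow-weighted average: C = (6.800·12.00 + 0.8900·143.0) / 7.690 = 208.9/7.690 = 27.16 mg/L.
Half-life 35.3 h → k = ln 2 / 35.3 = 0.01964 h⁻¹ = 0.4713 d⁻¹.
First-order decay: C = 27.16·exp(−k·t) = 27.16·0.7190 = 19.53 mg/L.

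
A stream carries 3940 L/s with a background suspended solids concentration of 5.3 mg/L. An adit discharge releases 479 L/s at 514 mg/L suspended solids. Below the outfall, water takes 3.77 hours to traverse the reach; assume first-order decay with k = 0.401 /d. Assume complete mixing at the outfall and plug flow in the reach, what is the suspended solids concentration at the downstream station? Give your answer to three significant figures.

Flow-weighted average: C = (3940·5.300 + 479.0·514.0) / 4419 = 267100/4419 = 60.44 mg/L.
Decay over the reach: 60.44·exp(−kt) = 60.44·0.9390 = 56.75 mg/L.

56.8 mg/L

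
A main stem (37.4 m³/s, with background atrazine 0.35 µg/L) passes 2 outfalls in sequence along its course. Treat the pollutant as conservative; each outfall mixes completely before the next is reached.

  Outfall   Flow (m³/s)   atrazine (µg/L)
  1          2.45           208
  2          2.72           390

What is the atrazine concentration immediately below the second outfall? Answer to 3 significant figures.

Outfall 1: combined Q = 39.85 m³/s; C = (37.40·0.3500 + 2.450·208.0)/39.85 = 13.12 µg/L.
Outfall 2: combined Q = 42.57 m³/s; C = (39.85·13.12 + 2.720·390.0)/42.57 = 37.20 µg/L.

37.2 µg/L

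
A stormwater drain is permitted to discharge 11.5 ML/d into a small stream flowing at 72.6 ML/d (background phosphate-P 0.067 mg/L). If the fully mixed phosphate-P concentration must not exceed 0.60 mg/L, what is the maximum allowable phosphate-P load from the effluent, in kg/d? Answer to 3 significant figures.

45.6 kg/d

Mass balance at the limit: 72.60·0.06700 + 11.50·Cₑ = 84.10·0.60 → Cₑ = 3.965 mg/L.
11.50 ML/d = 0.1331 m³/s. Load = 0.1331 m³/s × 3.965 g/m³ × 86 400 s/d = 45.60 kg/d.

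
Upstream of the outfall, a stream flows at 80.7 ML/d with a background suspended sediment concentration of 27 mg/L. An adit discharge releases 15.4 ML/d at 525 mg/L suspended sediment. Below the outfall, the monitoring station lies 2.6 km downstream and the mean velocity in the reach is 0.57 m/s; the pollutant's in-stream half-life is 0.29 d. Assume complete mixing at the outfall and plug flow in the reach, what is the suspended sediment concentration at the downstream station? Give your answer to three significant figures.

94.1 mg/L

Mixed concentration C = ΣQC/ΣQ = (80.70·27.00 + 15.40·525.0) / 96.10 = 10260/96.10 = 106.8 mg/L.
Travel time t = 2.6·1000 / 0.57 = 4561 s = 1.267 h.
Half-life 0.29 d → k = ln 2 / 0.29 = 2.390 d⁻¹.
Decay over the reach: 106.8·exp(−kt) = 106.8·0.8815 = 94.14 mg/L.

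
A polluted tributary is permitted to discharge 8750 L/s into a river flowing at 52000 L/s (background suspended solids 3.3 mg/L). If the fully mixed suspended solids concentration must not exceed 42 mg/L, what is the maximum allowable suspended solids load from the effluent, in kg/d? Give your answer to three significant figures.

Mass balance at the limit: 52000·3.300 + 8750·Cₑ = 60750·42 → Cₑ = 272.0 mg/L.
8750 L/s = 8.750 m³/s. Load = 8.750 m³/s × 272.0 g/m³ × 86 400 s/d = 205600 kg/d.

206000 kg/d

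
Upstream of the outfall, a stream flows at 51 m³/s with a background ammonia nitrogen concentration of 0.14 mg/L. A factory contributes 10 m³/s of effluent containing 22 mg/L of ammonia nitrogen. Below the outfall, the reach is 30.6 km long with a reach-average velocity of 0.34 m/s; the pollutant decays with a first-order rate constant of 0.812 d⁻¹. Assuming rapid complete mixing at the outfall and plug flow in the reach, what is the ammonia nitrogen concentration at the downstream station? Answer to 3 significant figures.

After mixing, C = (51.00·0.1400 + 10.00·22.00) / 61.00 = 227.1/61.00 = 3.724 mg/L.
Travel time t = 30.6·1000 / 0.34 = 90000 s = 25.00 h.
Decay over the reach: 3.724·exp(−kt) = 3.724·0.4292 = 1.598 mg/L.

1.60 mg/L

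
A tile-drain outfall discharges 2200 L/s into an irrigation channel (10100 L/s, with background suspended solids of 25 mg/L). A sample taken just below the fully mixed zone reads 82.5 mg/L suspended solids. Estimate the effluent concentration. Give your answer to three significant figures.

Mass balance: 10100·25.00 + 2200·Cₑ = 12300·82.50
→ Cₑ = (12300·82.50 − 10100·25.00) / 2200 = 346.5 mg/L.

346 mg/L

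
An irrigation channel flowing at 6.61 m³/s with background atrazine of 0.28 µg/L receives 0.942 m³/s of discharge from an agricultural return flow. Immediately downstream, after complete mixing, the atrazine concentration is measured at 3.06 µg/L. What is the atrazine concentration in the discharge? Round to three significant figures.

Mass balance: 6.610·0.2800 + 0.9420·Cₑ = 7.552·3.060
→ Cₑ = (7.552·3.060 − 6.610·0.2800) / 0.9420 = 22.57 µg/L.

22.6 µg/L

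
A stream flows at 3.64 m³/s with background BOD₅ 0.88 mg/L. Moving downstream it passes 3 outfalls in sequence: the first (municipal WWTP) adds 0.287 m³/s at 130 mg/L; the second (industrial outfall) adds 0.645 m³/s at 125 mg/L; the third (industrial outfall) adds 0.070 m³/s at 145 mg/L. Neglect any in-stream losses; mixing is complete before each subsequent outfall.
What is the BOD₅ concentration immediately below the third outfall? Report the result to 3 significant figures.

After outfall 1: Q = 3.640 + 0.2870 = 3.927 m³/s; C = (3.640·0.8800 + 0.2870·130.0)/3.927 = 10.32 mg/L.
After outfall 2: Q = 3.927 + 0.6450 = 4.572 m³/s; C = (3.927·10.32 + 0.6450·125.0)/4.572 = 26.50 mg/L.
After outfall 3: Q = 4.572 + 0.07000 = 4.642 m³/s; C = (4.572·26.50 + 0.07000·145.0)/4.642 = 28.28 mg/L.

28.3 mg/L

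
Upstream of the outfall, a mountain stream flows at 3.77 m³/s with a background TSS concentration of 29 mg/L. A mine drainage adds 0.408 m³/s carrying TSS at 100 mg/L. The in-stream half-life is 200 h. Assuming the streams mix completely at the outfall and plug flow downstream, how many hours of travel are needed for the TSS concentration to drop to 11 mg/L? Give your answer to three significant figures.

Conservation of mass: C = (3.770·29.00 + 0.4080·100.0) / 4.178 = 150.1/4.178 = 35.93 mg/L.
Half-life 200 h → k = ln 2 / 200 = 0.003466 h⁻¹ = 0.08318 d⁻¹.
35.93·exp(−k·t) = 11 → t = ln(35.93/11)/k = 1230000 s = 341.6 h.

342 h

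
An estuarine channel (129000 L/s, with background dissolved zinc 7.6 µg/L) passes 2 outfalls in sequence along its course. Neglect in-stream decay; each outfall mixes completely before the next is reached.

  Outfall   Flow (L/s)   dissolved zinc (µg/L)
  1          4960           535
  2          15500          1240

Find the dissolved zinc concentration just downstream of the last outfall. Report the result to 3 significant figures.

Below outfall 1: Q → 134000 L/s, C = (129000·7.600 + 4960·535.0)/134000 = 27.13 µg/L.
Below outfall 2: Q → 149500 L/s, C = (134000·27.13 + 15500·1240)/149500 = 152.9 µg/L.

153 µg/L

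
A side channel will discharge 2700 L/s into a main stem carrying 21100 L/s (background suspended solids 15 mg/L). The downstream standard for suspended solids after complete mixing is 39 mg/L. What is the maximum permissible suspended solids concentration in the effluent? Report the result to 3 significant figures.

At the limit, (Qr·Cr + Qe·Cₑ)/(Qr + Qe) = 39:
Cₑ = (23800·39 − 21100·15.00) / 2700 = 226.6 mg/L.

227 mg/L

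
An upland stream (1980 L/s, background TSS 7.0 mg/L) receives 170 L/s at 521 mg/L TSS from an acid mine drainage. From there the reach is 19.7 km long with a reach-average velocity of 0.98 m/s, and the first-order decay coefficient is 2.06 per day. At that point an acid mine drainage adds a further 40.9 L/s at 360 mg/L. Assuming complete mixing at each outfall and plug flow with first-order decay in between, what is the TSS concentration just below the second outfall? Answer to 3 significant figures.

35.7 mg/L

Conservation of mass: C = (1980·7.000 + 170.0·521.0) / 2150 = 102400/2150 = 47.64 mg/L; combined flow 2150 L/s.
Travel time t = 19.7·1000 / 0.98 = 20100 s = 5.584 h.
Applying C = C₀e^(−kt): 47.64 × 0.6192 = 29.50 mg/L.
Second outfall: C = (2150·29.50 + 40.90·360.0)/2191 = 35.67 mg/L.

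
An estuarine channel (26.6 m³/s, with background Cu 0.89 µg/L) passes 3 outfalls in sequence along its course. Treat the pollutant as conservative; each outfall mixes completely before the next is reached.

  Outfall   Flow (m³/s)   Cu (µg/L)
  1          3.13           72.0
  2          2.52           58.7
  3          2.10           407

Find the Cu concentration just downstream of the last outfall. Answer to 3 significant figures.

36.4 µg/L

Below outfall 1: Q → 29.73 m³/s, C = (26.60·0.8900 + 3.130·72.00)/29.73 = 8.377 µg/L.
Below outfall 2: Q → 32.25 m³/s, C = (29.73·8.377 + 2.520·58.70)/32.25 = 12.31 µg/L.
Below outfall 3: Q → 34.35 m³/s, C = (32.25·12.31 + 2.100·407.0)/34.35 = 36.44 µg/L.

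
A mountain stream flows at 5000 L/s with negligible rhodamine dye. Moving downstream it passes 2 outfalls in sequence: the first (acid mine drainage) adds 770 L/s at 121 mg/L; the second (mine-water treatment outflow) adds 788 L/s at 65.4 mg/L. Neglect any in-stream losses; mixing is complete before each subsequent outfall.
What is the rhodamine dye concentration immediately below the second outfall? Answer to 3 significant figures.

Outfall 1: combined Q = 5770 L/s; C = (5000·0 + 770.0·121.0)/5770 = 16.15 mg/L.
Outfall 2: combined Q = 6558 L/s; C = (5770·16.15 + 788.0·65.40)/6558 = 22.07 mg/L.

22.1 mg/L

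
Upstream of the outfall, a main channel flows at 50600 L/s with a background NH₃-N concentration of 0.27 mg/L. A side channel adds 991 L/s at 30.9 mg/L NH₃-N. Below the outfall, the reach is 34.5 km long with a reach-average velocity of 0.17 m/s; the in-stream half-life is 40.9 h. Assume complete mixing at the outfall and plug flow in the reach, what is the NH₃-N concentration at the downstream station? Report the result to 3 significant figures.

Conservation of mass: C = (50600·0.2700 + 991.0·30.90) / 51590 = 44280/51590 = 0.8584 mg/L.
Travel time t = 34.5·1000 / 0.17 = 202900 s = 56.37 h.
Half-life 40.9 h → k = ln 2 / 40.9 = 0.01695 h⁻¹ = 0.4067 d⁻¹.
After decay, C = 0.8584 × e^(−kt) = 0.8584 × 0.3847 = 0.3302 mg/L.

0.330 mg/L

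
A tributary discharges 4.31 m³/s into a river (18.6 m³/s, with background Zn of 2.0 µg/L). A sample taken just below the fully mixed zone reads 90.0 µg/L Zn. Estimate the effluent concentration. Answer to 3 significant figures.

Mass balance: 18.60·2.000 + 4.310·Cₑ = 22.91·90.00
→ Cₑ = (22.91·90.00 − 18.60·2.000) / 4.310 = 469.8 µg/L.

470 µg/L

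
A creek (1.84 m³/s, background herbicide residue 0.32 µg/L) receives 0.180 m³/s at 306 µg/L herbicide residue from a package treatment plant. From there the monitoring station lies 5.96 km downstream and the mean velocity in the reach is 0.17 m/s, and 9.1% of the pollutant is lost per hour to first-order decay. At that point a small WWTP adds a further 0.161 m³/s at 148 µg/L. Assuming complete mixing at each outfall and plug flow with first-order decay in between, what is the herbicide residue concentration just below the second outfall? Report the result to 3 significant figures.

21.0 µg/L

Mixed concentration C = ΣQC/ΣQ = (1.840·0.3200 + 0.1800·306.0) / 2.020 = 55.67/2.020 = 27.56 µg/L; combined flow 2.020 m³/s.
Travel time t = 5.96·1000 / 0.17 = 35060 s = 9.739 h.
9.1%/h lost → k = −ln(1 − 0.091) = 0.09541 h⁻¹.
Decay over the reach: 27.56·exp(−kt) = 27.56·0.3949 = 10.88 µg/L.
Second outfall: C = (2.020·10.88 + 0.1610·148.0)/2.181 = 21.00 µg/L.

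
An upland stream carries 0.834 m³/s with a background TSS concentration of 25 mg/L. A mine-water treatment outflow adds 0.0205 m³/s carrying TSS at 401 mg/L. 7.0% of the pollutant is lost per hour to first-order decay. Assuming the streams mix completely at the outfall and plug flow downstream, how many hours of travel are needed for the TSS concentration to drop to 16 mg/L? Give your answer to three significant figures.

10.4 h

Conservation of mass: C = (0.8340·25.00 + 0.02050·401.0) / 0.8545 = 29.07/0.8545 = 34.02 mg/L.
7.0%/h lost → k = −ln(1 − 0.07) = 0.07257 h⁻¹.
34.02·exp(−k·t) = 16 → t = ln(34.02/16)/k = 37420 s = 10.40 h.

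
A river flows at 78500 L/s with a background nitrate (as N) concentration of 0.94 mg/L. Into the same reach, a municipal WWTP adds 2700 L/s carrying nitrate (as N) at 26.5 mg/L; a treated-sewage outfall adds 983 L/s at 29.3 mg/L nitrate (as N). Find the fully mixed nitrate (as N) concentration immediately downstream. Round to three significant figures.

2.12 mg/L

Mass balance: C = (78500·0.9400 + 2700·26.50 + 983.0·29.30) / 82180 = 174100/82180 = 2.119 mg/L.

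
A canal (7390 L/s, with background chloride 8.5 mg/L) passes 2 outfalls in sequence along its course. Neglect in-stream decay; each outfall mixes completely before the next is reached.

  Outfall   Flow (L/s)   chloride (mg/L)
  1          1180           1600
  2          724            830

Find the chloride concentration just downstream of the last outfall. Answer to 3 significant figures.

Outfall 1: combined Q = 8570 L/s; C = (7390·8.500 + 1180·1600)/8570 = 227.6 mg/L.
Outfall 2: combined Q = 9294 L/s; C = (8570·227.6 + 724.0·830.0)/9294 = 274.6 mg/L.

275 mg/L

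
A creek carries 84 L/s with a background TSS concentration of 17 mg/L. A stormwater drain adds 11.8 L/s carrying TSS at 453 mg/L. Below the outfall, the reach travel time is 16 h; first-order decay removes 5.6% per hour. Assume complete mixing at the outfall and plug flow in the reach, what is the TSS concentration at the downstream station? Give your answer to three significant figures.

After mixing, C = (84.00·17.00 + 11.80·453.0) / 95.80 = 6773/95.80 = 70.70 mg/L.
5.6%/h lost → k = −ln(1 − 0.056) = 0.05763 h⁻¹.
First-order decay: C = 70.70·exp(−k·t) = 70.70·0.3977 = 28.12 mg/L.

28.1 mg/L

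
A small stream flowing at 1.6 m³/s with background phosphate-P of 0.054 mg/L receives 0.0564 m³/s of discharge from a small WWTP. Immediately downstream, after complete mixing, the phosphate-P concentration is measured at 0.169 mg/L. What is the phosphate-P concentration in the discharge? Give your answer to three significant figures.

Mass balance: 1.600·0.05400 + 0.05640·Cₑ = 1.656·0.1690
→ Cₑ = (1.656·0.1690 − 1.600·0.05400) / 0.05640 = 3.431 mg/L.

3.43 mg/L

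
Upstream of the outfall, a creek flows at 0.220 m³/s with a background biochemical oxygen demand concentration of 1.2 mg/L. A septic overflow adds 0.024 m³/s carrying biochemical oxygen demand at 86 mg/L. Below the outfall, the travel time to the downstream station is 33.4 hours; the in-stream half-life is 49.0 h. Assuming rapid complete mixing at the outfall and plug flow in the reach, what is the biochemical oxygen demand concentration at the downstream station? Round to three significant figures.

After mixing, C = (0.2200·1.200 + 0.02400·86.00) / 0.2440 = 2.328/0.2440 = 9.541 mg/L.
Half-life 49.0 h → k = ln 2 / 49.0 = 0.01415 h⁻¹ = 0.3395 d⁻¹.
Decay over the reach: 9.541·exp(−kt) = 9.541·0.6235 = 5.948 mg/L.

5.95 mg/L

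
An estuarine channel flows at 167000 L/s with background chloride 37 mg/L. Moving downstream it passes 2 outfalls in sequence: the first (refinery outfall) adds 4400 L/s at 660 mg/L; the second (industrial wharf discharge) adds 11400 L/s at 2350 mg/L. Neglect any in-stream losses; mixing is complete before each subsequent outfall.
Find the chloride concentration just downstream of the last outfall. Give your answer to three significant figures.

Outfall 1: combined Q = 171400 L/s; C = (167000·37.00 + 4400·660.0)/171400 = 52.99 mg/L.
Outfall 2: combined Q = 182800 L/s; C = (171400·52.99 + 11400·2350)/182800 = 196.2 mg/L.

196 mg/L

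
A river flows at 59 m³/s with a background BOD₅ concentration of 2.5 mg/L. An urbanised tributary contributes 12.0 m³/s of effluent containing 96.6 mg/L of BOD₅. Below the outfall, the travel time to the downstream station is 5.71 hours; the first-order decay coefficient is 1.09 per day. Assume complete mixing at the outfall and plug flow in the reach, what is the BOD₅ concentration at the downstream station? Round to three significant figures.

Conservation of mass: C = (59.00·2.500 + 12.00·96.60) / 71.00 = 1307/71.00 = 18.40 mg/L.
After decay, C = 18.40 × e^(−kt) = 18.40 × 0.7716 = 14.20 mg/L.

14.2 mg/L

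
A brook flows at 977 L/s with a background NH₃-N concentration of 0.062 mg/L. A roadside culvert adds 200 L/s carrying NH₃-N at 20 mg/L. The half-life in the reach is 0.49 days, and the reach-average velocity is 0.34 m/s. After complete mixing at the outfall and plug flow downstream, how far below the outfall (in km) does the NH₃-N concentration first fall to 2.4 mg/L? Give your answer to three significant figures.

7.54 km

Conservation of mass: C = (977.0·0.06200 + 200.0·20.00) / 1177 = 4061/1177 = 3.450 mg/L.
Half-life 0.49 d → k = ln 2 / 0.49 = 1.415 d⁻¹.
Set 3.450·exp(−k·t) = 2.4 → t = ln(3.450/2.4)/k = 22160 s = 6.157 h.
Distance = v·t = 0.34·22160 = 7536 m = 7.536 km.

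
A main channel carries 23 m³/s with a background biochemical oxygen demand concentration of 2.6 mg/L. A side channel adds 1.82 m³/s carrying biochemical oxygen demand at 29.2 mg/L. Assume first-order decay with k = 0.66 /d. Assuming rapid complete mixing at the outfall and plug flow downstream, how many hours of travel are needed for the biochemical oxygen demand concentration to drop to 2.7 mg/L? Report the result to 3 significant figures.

19.0 h

After mixing, C = (23.00·2.600 + 1.820·29.20) / 24.82 = 112.9/24.82 = 4.551 mg/L.
4.551·exp(−k·t) = 2.7 → t = ln(4.551/2.7)/k = 68330 s = 18.98 h.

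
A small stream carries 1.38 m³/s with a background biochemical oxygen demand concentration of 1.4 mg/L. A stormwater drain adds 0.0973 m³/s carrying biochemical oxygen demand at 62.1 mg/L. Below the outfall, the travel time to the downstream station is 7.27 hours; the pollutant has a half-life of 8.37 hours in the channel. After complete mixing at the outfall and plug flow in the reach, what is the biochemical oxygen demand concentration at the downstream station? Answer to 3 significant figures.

2.96 mg/L

Mass balance: C = (1.380·1.400 + 0.09730·62.10) / 1.477 = 7.974/1.477 = 5.398 mg/L.
Half-life 8.37 h → k = ln 2 / 8.37 = 0.08281 h⁻¹ = 1.988 d⁻¹.
First-order decay: C = 5.398·exp(−k·t) = 5.398·0.5477 = 2.956 mg/L.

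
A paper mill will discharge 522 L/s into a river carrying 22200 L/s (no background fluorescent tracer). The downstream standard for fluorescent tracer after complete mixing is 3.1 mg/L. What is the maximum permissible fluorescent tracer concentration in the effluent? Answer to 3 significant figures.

At the limit, (Qr·Cr + Qe·Cₑ)/(Qr + Qe) = 3.1:
Cₑ = (22720·3.1 − 22200·0) / 522.0 = 134.9 mg/L.

135 mg/L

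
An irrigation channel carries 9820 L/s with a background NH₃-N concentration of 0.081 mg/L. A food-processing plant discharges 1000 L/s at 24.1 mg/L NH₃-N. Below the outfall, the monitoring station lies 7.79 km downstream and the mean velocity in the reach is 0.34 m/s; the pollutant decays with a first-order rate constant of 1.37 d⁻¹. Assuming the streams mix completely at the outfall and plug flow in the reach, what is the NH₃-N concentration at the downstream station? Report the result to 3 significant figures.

1.60 mg/L

Flow-weighted average: C = (9820·0.08100 + 1000·24.10) / 10820 = 24900/10820 = 2.301 mg/L.
Travel time t = 7.79·1000 / 0.34 = 22910 s = 6.364 h.
Decay over the reach: 2.301·exp(−kt) = 2.301·0.6954 = 1.600 mg/L.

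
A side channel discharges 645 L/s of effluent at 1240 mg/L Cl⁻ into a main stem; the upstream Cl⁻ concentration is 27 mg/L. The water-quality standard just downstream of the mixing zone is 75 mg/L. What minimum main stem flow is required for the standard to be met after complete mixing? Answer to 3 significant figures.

Set C_mix = 75: (Q·27.00 + 645.0·1240) / (Q + 645.0) = 75
→ Q = 645.0·(1240 − 75)/(75 − 27.00) = 15650 L/s.

15700 L/s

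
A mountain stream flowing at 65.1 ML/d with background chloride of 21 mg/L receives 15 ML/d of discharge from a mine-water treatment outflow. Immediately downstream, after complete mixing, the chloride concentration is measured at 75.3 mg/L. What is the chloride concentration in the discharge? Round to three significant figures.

311 mg/L

Mass balance: 65.10·21.00 + 15.00·Cₑ = 80.10·75.30
→ Cₑ = (80.10·75.30 − 65.10·21.00) / 15.00 = 311.0 mg/L.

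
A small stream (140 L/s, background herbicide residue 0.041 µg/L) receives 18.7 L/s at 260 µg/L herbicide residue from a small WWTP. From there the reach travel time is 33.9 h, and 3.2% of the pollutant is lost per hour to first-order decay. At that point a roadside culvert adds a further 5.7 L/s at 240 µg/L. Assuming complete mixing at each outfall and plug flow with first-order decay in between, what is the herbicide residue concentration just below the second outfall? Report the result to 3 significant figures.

18.2 µg/L

Flow-weighted average: C = (140.0·0.04100 + 18.70·260.0) / 158.7 = 4868/158.7 = 30.67 µg/L; combined flow 158.7 L/s.
3.2%/h lost → k = −ln(1 − 0.032) = 0.03252 h⁻¹.
After decay, C = 30.67 × e^(−kt) = 30.67 × 0.3320 = 10.18 µg/L.
Second outfall: C = (158.7·10.18 + 5.700·240.0)/164.4 = 18.15 µg/L.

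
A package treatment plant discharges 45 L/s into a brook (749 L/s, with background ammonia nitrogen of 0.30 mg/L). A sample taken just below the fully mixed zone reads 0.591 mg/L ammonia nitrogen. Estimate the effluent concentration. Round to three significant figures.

Mass balance: 749.0·0.3000 + 45.00·Cₑ = 794.0·0.5910
→ Cₑ = (794.0·0.5910 − 749.0·0.3000) / 45.00 = 5.435 mg/L.

5.43 mg/L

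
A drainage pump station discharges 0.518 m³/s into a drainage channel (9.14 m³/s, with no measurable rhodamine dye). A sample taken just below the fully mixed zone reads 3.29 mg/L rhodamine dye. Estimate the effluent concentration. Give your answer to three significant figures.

61.3 mg/L

Mass balance: 9.140·0 + 0.5180·Cₑ = 9.658·3.290
→ Cₑ = (9.658·3.290 − 9.140·0) / 0.5180 = 61.34 mg/L.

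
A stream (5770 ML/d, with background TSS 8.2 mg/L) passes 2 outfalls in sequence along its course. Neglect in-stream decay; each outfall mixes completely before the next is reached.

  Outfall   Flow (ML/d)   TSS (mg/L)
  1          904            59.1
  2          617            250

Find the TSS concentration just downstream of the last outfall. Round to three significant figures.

35.0 mg/L

Outfall 1: combined Q = 6674 ML/d; C = (5770·8.200 + 904.0·59.10)/6674 = 15.09 mg/L.
Outfall 2: combined Q = 7291 ML/d; C = (6674·15.09 + 617.0·250.0)/7291 = 34.97 mg/L.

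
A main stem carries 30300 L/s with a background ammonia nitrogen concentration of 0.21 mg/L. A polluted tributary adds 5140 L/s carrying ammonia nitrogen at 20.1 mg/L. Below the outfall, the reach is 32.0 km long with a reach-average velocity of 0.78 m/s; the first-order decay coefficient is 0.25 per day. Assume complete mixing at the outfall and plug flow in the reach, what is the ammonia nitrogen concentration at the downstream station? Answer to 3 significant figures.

Flow-weighted average: C = (30300·0.2100 + 5140·20.10) / 35440 = 109700/35440 = 3.095 mg/L.
Travel time t = 32.0·1000 / 0.78 = 41030 s = 11.40 h.
Decay over the reach: 3.095·exp(−kt) = 3.095·0.8881 = 2.748 mg/L.

2.75 mg/L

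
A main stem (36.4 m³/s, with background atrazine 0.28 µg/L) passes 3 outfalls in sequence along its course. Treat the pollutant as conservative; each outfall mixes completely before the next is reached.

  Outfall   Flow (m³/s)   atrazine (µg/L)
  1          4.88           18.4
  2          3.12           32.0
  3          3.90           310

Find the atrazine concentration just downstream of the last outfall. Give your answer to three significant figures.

Outfall 1: combined Q = 41.28 m³/s; C = (36.40·0.2800 + 4.880·18.40)/41.28 = 2.422 µg/L.
Outfall 2: combined Q = 44.40 m³/s; C = (41.28·2.422 + 3.120·32.00)/44.40 = 4.501 µg/L.
Outfall 3: combined Q = 48.30 m³/s; C = (44.40·4.501 + 3.900·310.0)/48.30 = 29.17 µg/L.

29.2 µg/L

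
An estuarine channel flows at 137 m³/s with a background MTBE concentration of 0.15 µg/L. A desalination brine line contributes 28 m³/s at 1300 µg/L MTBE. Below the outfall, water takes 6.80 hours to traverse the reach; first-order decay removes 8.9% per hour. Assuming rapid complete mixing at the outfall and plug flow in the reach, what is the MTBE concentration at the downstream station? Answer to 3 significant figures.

Conservation of mass: C = (137.0·0.1500 + 28.00·1300) / 165.0 = 36420/165.0 = 220.7 µg/L.
8.9%/h lost → k = −ln(1 − 0.089) = 0.09321 h⁻¹.
Decay over the reach: 220.7·exp(−kt) = 220.7·0.5305 = 117.1 µg/L.

117 µg/L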